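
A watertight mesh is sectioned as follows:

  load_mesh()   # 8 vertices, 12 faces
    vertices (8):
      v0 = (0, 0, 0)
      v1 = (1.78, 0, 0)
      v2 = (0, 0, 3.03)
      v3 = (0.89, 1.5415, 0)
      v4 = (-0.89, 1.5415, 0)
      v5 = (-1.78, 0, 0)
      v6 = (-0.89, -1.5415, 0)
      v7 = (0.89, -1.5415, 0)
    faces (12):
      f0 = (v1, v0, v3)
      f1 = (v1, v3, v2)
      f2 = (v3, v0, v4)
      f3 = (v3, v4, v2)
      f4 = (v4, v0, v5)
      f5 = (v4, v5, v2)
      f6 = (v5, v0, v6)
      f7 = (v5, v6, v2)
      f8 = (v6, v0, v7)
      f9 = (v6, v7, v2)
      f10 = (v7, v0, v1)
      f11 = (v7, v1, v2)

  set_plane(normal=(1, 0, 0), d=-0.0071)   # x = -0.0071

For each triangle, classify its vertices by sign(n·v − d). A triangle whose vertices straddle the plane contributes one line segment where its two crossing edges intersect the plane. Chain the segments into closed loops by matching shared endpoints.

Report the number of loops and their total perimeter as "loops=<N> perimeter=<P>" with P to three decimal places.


loops=1 perimeter=9.862

Straddling triangles (8 of 12):
  (v3,v0,v4) [++-] → (-0.0071, 0.0122974, 0)–(-0.0071, 1.5415, 0)  len=1.5292
  (v3,v4,v2) [+-+] → (-0.0071, 1.5415, 0)–(-0.0071, 0.0122974, 3.00583)  len=3.3725
  (v4,v0,v5) [-+-] → (-0.0071, 0.0122974, 0)–(-0.0071, 0, 0)  len=0.0123
  (v4,v5,v2) [--+] → (-0.0071, 0, 3.01791)–(-0.0071, 0.0122974, 3.00583)  len=0.0172
  (v5,v0,v6) [-+-] → (-0.0071, 0, 0)–(-0.0071, -0.0122974, 0)  len=0.0123
  (v5,v6,v2) [--+] → (-0.0071, -0.0122974, 3.00583)–(-0.0071, 0, 3.01791)  len=0.0172
  (v6,v0,v7) [-++] → (-0.0071, -0.0122974, 0)–(-0.0071, -1.5415, 0)  len=1.5292
  (v6,v7,v2) [-++] → (-0.0071, -1.5415, 0)–(-0.0071, -0.0122974, 3.00583)  len=3.3725

Chained into 1 loop(s):
  loop 1: 8 segments, perimeter = 9.8624
Total perimeter = 9.862


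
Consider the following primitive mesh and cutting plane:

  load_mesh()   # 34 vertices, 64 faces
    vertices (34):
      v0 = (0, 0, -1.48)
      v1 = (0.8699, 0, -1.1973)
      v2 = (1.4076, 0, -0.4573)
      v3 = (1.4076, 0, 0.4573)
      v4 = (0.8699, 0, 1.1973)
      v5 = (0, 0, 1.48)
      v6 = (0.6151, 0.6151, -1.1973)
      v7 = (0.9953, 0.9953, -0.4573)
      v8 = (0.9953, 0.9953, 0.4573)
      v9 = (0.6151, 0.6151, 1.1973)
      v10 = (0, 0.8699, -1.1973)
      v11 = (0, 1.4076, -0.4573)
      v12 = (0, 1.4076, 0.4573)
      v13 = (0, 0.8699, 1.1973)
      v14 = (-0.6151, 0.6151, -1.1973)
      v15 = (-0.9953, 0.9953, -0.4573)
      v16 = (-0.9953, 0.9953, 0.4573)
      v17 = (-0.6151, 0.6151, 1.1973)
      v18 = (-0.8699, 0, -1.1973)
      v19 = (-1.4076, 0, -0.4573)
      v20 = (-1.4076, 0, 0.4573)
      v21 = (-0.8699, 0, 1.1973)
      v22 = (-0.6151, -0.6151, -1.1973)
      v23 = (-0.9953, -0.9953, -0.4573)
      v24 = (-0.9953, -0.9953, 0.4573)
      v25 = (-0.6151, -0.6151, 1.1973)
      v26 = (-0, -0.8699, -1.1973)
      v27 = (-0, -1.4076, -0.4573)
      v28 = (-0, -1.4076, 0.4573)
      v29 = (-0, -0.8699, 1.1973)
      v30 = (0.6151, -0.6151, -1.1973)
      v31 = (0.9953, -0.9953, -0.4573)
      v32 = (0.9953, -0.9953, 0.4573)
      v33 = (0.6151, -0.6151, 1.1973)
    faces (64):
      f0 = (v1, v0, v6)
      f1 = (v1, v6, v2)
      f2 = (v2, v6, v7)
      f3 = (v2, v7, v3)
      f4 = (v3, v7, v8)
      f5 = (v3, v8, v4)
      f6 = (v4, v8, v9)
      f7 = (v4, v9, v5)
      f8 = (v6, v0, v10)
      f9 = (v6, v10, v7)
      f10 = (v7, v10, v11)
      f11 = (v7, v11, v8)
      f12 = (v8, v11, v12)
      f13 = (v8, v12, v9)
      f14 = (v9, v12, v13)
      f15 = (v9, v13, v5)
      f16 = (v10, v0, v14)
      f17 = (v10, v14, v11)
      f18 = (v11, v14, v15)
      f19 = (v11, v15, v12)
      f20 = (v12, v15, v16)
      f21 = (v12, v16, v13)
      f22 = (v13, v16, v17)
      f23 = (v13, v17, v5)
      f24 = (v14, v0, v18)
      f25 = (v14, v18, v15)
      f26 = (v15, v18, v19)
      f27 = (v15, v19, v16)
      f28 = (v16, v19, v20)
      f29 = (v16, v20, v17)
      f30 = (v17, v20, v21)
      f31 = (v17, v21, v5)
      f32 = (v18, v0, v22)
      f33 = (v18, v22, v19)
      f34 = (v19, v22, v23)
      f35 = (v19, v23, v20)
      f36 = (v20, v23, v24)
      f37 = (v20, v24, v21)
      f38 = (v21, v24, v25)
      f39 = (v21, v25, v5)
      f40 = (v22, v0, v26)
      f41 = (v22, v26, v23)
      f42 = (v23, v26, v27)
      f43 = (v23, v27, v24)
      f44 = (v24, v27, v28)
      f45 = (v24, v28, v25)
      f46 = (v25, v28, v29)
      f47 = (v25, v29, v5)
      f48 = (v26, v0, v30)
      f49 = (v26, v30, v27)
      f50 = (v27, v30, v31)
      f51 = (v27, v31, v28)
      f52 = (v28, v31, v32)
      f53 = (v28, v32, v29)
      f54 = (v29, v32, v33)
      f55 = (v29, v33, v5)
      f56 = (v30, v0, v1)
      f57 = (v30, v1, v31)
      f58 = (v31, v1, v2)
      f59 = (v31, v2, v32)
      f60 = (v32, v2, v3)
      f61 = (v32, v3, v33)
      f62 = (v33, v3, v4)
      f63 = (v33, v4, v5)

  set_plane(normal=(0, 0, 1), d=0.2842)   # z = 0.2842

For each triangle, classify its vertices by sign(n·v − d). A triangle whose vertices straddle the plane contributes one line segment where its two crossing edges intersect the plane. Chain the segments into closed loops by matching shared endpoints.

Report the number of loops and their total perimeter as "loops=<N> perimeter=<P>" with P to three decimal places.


Straddling triangles (16 of 64):
  (v2,v7,v3) [--+] → (1.32957, 0.188374, 0.2842)–(1.4076, 0, 0.2842)  len=0.2039
  (v3,v7,v8) [+-+] → (1.32957, 0.188374, 0.2842)–(0.9953, 0.9953, 0.2842)  len=0.8734
  (v7,v11,v8) [--+] → (0.806926, 1.07333, 0.2842)–(0.9953, 0.9953, 0.2842)  len=0.2039
  (v8,v11,v12) [+-+] → (0.806926, 1.07333, 0.2842)–(0, 1.4076, 0.2842)  len=0.8734
  (v11,v15,v12) [--+] → (-0.188374, 1.32957, 0.2842)–(0, 1.4076, 0.2842)  len=0.2039
  (v12,v15,v16) [+-+] → (-0.188374, 1.32957, 0.2842)–(-0.9953, 0.9953, 0.2842)  len=0.8734
  (v15,v19,v16) [--+] → (-1.07333, 0.806926, 0.2842)–(-0.9953, 0.9953, 0.2842)  len=0.2039
  (v16,v19,v20) [+-+] → (-1.07333, 0.806926, 0.2842)–(-1.4076, 0, 0.2842)  len=0.8734
  (v19,v23,v20) [--+] → (-1.32957, -0.188374, 0.2842)–(-1.4076, 0, 0.2842)  len=0.2039
  (v20,v23,v24) [+-+] → (-1.32957, -0.188374, 0.2842)–(-0.9953, -0.9953, 0.2842)  len=0.8734
  (v23,v27,v24) [--+] → (-0.806926, -1.07333, 0.2842)–(-0.9953, -0.9953, 0.2842)  len=0.2039
  (v24,v27,v28) [+-+] → (-0.806926, -1.07333, 0.2842)–(0, -1.4076, 0.2842)  len=0.8734
  (v27,v31,v28) [--+] → (0.188374, -1.32957, 0.2842)–(0, -1.4076, 0.2842)  len=0.2039
  (v28,v31,v32) [+-+] → (0.188374, -1.32957, 0.2842)–(0.9953, -0.9953, 0.2842)  len=0.8734
  (v31,v2,v32) [--+] → (1.07333, -0.806926, 0.2842)–(0.9953, -0.9953, 0.2842)  len=0.2039
  (v32,v2,v3) [+-+] → (1.07333, -0.806926, 0.2842)–(1.4076, 0, 0.2842)  len=0.8734

Chained into 1 loop(s):
  loop 1: 16 segments, perimeter = 8.6185
Total perimeter = 8.619

loops=1 perimeter=8.619


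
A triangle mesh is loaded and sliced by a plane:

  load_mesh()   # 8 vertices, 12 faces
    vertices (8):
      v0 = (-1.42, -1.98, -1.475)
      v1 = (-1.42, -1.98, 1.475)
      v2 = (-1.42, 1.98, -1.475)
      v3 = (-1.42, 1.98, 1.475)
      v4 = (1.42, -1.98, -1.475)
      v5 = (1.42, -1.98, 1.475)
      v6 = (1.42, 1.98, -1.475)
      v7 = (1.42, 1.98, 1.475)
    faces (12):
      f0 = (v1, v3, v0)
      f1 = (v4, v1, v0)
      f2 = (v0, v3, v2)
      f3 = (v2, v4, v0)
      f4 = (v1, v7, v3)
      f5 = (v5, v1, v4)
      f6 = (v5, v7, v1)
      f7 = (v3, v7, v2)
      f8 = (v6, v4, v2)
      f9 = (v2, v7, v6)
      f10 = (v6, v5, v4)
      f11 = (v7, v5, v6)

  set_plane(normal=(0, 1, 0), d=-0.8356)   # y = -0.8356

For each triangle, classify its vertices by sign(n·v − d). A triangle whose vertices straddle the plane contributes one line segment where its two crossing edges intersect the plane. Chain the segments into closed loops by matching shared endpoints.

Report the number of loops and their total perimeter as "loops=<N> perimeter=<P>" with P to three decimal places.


Straddling triangles (8 of 12):
  (v1,v3,v0) [-+-] → (-1.42, -0.8356, 1.475)–(-1.42, -0.8356, -0.62248)  len=2.0975
  (v0,v3,v2) [-++] → (-1.42, -0.8356, -0.62248)–(-1.42, -0.8356, -1.475)  len=0.8525
  (v2,v4,v0) [+--] → (0.599269, -0.8356, -1.475)–(-1.42, -0.8356, -1.475)  len=2.0193
  (v1,v7,v3) [-++] → (-0.599269, -0.8356, 1.475)–(-1.42, -0.8356, 1.475)  len=0.8207
  (v5,v7,v1) [-+-] → (1.42, -0.8356, 1.475)–(-0.599269, -0.8356, 1.475)  len=2.0193
  (v6,v4,v2) [+-+] → (1.42, -0.8356, -1.475)–(0.599269, -0.8356, -1.475)  len=0.8207
  (v6,v5,v4) [+--] → (1.42, -0.8356, 0.62248)–(1.42, -0.8356, -1.475)  len=2.0975
  (v7,v5,v6) [+-+] → (1.42, -0.8356, 1.475)–(1.42, -0.8356, 0.62248)  len=0.8525

Chained into 1 loop(s):
  loop 1: 8 segments, perimeter = 11.5800
Total perimeter = 11.580

loops=1 perimeter=11.580


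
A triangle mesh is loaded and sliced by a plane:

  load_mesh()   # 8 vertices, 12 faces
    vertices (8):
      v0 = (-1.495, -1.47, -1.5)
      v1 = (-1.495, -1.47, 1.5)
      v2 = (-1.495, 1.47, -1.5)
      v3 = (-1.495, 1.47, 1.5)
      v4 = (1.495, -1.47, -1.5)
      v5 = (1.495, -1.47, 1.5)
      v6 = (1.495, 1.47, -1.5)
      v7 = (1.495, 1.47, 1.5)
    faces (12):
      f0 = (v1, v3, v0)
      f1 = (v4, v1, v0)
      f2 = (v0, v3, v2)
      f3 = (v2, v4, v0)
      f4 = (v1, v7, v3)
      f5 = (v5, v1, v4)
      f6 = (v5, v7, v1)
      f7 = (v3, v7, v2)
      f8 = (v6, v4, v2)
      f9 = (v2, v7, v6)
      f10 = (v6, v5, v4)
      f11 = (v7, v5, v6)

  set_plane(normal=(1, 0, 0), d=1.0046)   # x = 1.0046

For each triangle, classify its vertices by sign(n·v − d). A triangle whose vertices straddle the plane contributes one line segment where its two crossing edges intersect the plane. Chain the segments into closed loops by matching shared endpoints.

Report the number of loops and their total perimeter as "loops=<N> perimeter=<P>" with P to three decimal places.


Straddling triangles (8 of 12):
  (v4,v1,v0) [+--] → (1.0046, -1.47, -1.00796)–(1.0046, -1.47, -1.5)  len=0.4920
  (v2,v4,v0) [-+-] → (1.0046, -0.987801, -1.5)–(1.0046, -1.47, -1.5)  len=0.4822
  (v1,v7,v3) [-+-] → (1.0046, 0.987801, 1.5)–(1.0046, 1.47, 1.5)  len=0.4822
  (v5,v1,v4) [+-+] → (1.0046, -1.47, 1.5)–(1.0046, -1.47, -1.00796)  len=2.5080
  (v5,v7,v1) [++-] → (1.0046, 0.987801, 1.5)–(1.0046, -1.47, 1.5)  len=2.4578
  (v3,v7,v2) [-+-] → (1.0046, 1.47, 1.5)–(1.0046, 1.47, 1.00796)  len=0.4920
  (v6,v4,v2) [++-] → (1.0046, -0.987801, -1.5)–(1.0046, 1.47, -1.5)  len=2.4578
  (v2,v7,v6) [-++] → (1.0046, 1.47, 1.00796)–(1.0046, 1.47, -1.5)  len=2.5080

Chained into 1 loop(s):
  loop 1: 8 segments, perimeter = 11.8800
Total perimeter = 11.880

loops=1 perimeter=11.880


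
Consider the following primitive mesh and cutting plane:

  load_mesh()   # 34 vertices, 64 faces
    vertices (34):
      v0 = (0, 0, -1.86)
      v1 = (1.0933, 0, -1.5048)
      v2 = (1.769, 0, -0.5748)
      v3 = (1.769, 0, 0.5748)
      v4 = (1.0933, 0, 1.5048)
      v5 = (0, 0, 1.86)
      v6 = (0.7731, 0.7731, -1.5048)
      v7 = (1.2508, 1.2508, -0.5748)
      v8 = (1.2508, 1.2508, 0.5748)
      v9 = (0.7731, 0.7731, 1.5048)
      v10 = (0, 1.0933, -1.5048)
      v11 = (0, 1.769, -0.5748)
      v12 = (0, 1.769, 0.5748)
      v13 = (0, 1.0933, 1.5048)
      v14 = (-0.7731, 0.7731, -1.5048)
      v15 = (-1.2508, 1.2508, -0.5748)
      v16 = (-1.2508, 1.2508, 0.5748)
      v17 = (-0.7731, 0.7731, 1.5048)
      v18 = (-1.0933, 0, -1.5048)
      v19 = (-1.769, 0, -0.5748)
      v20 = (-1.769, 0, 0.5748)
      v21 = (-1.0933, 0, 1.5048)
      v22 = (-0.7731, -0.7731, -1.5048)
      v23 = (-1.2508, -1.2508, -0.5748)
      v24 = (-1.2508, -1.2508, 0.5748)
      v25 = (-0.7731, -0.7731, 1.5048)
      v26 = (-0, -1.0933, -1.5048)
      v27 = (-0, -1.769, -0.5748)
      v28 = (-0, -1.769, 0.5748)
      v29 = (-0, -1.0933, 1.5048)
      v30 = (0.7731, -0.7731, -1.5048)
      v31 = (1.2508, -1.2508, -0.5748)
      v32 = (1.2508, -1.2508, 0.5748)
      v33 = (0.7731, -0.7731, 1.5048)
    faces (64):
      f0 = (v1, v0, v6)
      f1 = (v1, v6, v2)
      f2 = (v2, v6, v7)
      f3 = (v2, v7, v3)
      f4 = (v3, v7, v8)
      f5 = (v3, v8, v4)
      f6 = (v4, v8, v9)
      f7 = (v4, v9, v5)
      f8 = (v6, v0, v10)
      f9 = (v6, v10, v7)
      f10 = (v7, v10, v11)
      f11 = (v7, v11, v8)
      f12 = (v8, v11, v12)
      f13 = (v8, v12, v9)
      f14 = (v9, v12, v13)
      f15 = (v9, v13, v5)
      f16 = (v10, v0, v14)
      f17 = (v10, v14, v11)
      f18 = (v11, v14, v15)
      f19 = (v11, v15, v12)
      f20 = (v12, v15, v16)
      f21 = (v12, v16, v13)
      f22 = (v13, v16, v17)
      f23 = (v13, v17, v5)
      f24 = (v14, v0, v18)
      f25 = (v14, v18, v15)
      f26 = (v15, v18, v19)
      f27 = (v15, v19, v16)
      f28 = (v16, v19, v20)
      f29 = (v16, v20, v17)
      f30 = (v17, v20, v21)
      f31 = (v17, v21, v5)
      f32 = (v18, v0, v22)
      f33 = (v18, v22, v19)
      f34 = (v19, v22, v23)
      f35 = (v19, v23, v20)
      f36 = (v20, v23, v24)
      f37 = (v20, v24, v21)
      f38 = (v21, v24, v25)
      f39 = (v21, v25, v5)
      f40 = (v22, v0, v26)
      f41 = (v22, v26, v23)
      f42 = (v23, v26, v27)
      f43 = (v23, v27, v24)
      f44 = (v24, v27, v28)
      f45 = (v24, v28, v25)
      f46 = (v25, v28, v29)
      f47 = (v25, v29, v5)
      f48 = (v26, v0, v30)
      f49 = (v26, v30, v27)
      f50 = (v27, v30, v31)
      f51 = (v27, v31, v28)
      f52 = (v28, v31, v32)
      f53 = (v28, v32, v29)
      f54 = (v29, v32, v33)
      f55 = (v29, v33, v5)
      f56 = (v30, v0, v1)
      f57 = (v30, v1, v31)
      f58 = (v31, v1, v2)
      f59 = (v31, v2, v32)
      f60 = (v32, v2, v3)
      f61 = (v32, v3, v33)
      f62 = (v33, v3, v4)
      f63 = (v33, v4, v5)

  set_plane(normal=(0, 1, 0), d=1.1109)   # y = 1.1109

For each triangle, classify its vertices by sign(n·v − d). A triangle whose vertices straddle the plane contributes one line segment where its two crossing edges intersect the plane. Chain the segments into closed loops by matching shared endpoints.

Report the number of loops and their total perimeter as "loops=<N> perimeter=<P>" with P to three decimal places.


loops=1 perimeter=8.761

Straddling triangles (18 of 64):
  (v2,v6,v7) [--+] → (1.1109, 1.1109, -0.847161)–(1.30876, 1.1109, -0.5748)  len=0.3366
  (v2,v7,v3) [-+-] → (1.30876, 1.1109, -0.5748)–(1.30876, 1.1109, -0.446219)  len=0.1286
  (v3,v7,v8) [-++] → (1.30876, 1.1109, -0.446219)–(1.30876, 1.1109, 0.5748)  len=1.0210
  (v3,v8,v4) [-+-] → (1.30876, 1.1109, 0.5748)–(1.23318, 1.1109, 0.678819)  len=0.1286
  (v4,v8,v9) [-+-] → (1.23318, 1.1109, 0.678819)–(1.1109, 1.1109, 0.847161)  len=0.2081
  (v6,v10,v7) [--+] → (0.139772, 1.1109, -1.40088)–(1.1109, 1.1109, -0.847161)  len=1.1179
  (v7,v10,v11) [+-+] → (0.139772, 1.1109, -1.40088)–(0, 1.1109, -1.48058)  len=0.1609
  (v8,v12,v9) [++-] → (0.510872, 1.1109, 1.18935)–(1.1109, 1.1109, 0.847161)  len=0.6907
  (v9,v12,v13) [-+-] → (0.510872, 1.1109, 1.18935)–(0, 1.1109, 1.48058)  len=0.5880
  (v10,v14,v11) [--+] → (-0.510872, 1.1109, -1.18935)–(0, 1.1109, -1.48058)  len=0.5880
  (v11,v14,v15) [+-+] → (-0.510872, 1.1109, -1.18935)–(-1.1109, 1.1109, -0.847161)  len=0.6907
  (v12,v16,v13) [++-] → (-0.139772, 1.1109, 1.40088)–(0, 1.1109, 1.48058)  len=0.1609
  (v13,v16,v17) [-+-] → (-0.139772, 1.1109, 1.40088)–(-1.1109, 1.1109, 0.847161)  len=1.1179
  (v14,v18,v15) [--+] → (-1.23318, 1.1109, -0.678819)–(-1.1109, 1.1109, -0.847161)  len=0.2081
  (v15,v18,v19) [+--] → (-1.23318, 1.1109, -0.678819)–(-1.30876, 1.1109, -0.5748)  len=0.1286
  (v15,v19,v16) [+-+] → (-1.30876, 1.1109, -0.5748)–(-1.30876, 1.1109, 0.446219)  len=1.0210
  (v16,v19,v20) [+--] → (-1.30876, 1.1109, 0.446219)–(-1.30876, 1.1109, 0.5748)  len=0.1286
  (v16,v20,v17) [+--] → (-1.30876, 1.1109, 0.5748)–(-1.1109, 1.1109, 0.847161)  len=0.3366

Chained into 1 loop(s):
  loop 1: 18 segments, perimeter = 8.7610
Total perimeter = 8.761


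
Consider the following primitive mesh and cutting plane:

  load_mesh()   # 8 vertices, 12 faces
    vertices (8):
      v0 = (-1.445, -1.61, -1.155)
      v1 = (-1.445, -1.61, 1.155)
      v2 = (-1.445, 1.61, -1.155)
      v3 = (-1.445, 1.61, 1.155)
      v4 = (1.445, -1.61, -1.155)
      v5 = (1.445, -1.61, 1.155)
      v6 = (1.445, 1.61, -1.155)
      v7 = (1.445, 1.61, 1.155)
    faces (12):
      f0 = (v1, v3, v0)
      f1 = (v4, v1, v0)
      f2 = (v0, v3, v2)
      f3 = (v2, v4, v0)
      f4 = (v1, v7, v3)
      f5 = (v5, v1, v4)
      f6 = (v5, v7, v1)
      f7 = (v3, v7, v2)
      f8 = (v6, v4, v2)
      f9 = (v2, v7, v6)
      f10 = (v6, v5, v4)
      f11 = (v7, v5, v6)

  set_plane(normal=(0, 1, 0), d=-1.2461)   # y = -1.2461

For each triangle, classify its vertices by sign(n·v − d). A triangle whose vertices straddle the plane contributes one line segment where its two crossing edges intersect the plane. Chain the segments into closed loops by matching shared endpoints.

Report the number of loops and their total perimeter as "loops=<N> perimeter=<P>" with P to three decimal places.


loops=1 perimeter=10.400

Straddling triangles (8 of 12):
  (v1,v3,v0) [-+-] → (-1.445, -1.2461, 1.155)–(-1.445, -1.2461, -0.893941)  len=2.0489
  (v0,v3,v2) [-++] → (-1.445, -1.2461, -0.893941)–(-1.445, -1.2461, -1.155)  len=0.2611
  (v2,v4,v0) [+--] → (1.11839, -1.2461, -1.155)–(-1.445, -1.2461, -1.155)  len=2.5634
  (v1,v7,v3) [-++] → (-1.11839, -1.2461, 1.155)–(-1.445, -1.2461, 1.155)  len=0.3266
  (v5,v7,v1) [-+-] → (1.445, -1.2461, 1.155)–(-1.11839, -1.2461, 1.155)  len=2.5634
  (v6,v4,v2) [+-+] → (1.445, -1.2461, -1.155)–(1.11839, -1.2461, -1.155)  len=0.3266
  (v6,v5,v4) [+--] → (1.445, -1.2461, 0.893941)–(1.445, -1.2461, -1.155)  len=2.0489
  (v7,v5,v6) [+-+] → (1.445, -1.2461, 1.155)–(1.445, -1.2461, 0.893941)  len=0.2611

Chained into 1 loop(s):
  loop 1: 8 segments, perimeter = 10.4000
Total perimeter = 10.400


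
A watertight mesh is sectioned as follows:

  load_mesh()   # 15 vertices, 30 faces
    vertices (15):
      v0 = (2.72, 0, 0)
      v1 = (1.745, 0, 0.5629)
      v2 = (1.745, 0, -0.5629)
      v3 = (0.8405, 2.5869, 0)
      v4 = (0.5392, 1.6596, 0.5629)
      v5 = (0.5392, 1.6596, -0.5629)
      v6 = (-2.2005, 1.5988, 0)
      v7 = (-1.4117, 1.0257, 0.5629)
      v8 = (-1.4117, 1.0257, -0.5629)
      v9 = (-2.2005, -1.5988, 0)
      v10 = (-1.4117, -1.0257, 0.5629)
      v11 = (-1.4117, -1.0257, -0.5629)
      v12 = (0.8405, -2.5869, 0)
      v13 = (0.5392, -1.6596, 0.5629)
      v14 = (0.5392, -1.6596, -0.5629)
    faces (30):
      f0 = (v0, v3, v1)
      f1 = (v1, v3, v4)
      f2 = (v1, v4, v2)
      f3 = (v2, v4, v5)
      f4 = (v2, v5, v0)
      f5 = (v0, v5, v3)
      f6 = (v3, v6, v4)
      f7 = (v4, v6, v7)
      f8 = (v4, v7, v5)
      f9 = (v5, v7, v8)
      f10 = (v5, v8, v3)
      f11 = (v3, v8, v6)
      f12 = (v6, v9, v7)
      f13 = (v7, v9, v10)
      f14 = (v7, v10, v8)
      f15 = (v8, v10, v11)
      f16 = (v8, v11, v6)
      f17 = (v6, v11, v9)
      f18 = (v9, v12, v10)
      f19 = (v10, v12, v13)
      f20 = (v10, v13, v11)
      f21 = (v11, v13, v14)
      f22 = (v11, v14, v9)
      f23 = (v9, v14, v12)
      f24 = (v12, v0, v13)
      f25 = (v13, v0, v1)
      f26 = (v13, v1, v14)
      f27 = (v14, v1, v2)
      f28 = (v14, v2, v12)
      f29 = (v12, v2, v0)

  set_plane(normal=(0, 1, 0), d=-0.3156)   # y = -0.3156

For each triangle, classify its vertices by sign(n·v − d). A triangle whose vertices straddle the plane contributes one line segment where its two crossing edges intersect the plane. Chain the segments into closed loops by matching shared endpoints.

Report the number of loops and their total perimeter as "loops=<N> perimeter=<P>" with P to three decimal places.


loops=2 perimeter=6.441

Straddling triangles (12 of 30):
  (v6,v9,v7) [+-+] → (-2.2005, -0.3156, 0)–(-1.81483, -0.3156, 0.275219)  len=0.4738
  (v7,v9,v10) [+--] → (-1.81483, -0.3156, 0.275219)–(-1.4117, -0.3156, 0.5629)  len=0.4953
  (v7,v10,v8) [+-+] → (-1.4117, -0.3156, 0.5629)–(-1.4117, -0.3156, 0.1732)  len=0.3897
  (v8,v10,v11) [+--] → (-1.4117, -0.3156, 0.1732)–(-1.4117, -0.3156, -0.5629)  len=0.7361
  (v8,v11,v6) [+-+] → (-1.4117, -0.3156, -0.5629)–(-1.62512, -0.3156, -0.410598)  len=0.2622
  (v6,v11,v9) [+--] → (-1.62512, -0.3156, -0.410598)–(-2.2005, -0.3156, 0)  len=0.7069
  (v12,v0,v13) [-+-] → (2.4907, -0.3156, 0)–(2.30529, -0.3156, 0.107045)  len=0.2141
  (v13,v0,v1) [-++] → (2.30529, -0.3156, 0.107045)–(1.5157, -0.3156, 0.5629)  len=0.9117
  (v13,v1,v14) [-+-] → (1.5157, -0.3156, 0.5629)–(1.5157, -0.3156, 0.348811)  len=0.2141
  (v14,v1,v2) [-++] → (1.5157, -0.3156, 0.348811)–(1.5157, -0.3156, -0.5629)  len=0.9117
  (v14,v2,v12) [-+-] → (1.5157, -0.3156, -0.5629)–(1.63465, -0.3156, -0.494227)  len=0.1374
  (v12,v2,v0) [-++] → (1.63465, -0.3156, -0.494227)–(2.4907, -0.3156, 0)  len=0.9885

Chained into 2 loop(s):
  loop 1: 6 segments, perimeter = 3.0639
  loop 2: 6 segments, perimeter = 3.3775
Total perimeter = 6.441


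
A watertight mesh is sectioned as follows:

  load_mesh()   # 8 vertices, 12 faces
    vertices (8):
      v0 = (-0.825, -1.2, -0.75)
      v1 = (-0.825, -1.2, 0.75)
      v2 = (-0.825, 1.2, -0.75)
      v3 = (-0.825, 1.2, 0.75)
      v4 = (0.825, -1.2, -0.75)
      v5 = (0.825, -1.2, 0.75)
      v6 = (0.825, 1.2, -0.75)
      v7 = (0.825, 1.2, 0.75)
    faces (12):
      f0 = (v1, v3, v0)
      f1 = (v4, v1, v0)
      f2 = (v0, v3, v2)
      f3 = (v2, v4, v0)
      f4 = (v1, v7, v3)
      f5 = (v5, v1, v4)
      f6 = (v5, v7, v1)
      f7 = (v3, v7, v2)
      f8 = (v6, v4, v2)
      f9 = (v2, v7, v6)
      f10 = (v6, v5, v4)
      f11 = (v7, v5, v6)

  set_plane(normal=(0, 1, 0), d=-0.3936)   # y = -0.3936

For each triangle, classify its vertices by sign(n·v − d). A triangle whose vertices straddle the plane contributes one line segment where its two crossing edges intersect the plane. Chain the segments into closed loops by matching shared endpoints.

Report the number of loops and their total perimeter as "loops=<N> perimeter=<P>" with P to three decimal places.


loops=1 perimeter=6.300

Straddling triangles (8 of 12):
  (v1,v3,v0) [-+-] → (-0.825, -0.3936, 0.75)–(-0.825, -0.3936, -0.246)  len=0.9960
  (v0,v3,v2) [-++] → (-0.825, -0.3936, -0.246)–(-0.825, -0.3936, -0.75)  len=0.5040
  (v2,v4,v0) [+--] → (0.2706, -0.3936, -0.75)–(-0.825, -0.3936, -0.75)  len=1.0956
  (v1,v7,v3) [-++] → (-0.2706, -0.3936, 0.75)–(-0.825, -0.3936, 0.75)  len=0.5544
  (v5,v7,v1) [-+-] → (0.825, -0.3936, 0.75)–(-0.2706, -0.3936, 0.75)  len=1.0956
  (v6,v4,v2) [+-+] → (0.825, -0.3936, -0.75)–(0.2706, -0.3936, -0.75)  len=0.5544
  (v6,v5,v4) [+--] → (0.825, -0.3936, 0.246)–(0.825, -0.3936, -0.75)  len=0.9960
  (v7,v5,v6) [+-+] → (0.825, -0.3936, 0.75)–(0.825, -0.3936, 0.246)  len=0.5040

Chained into 1 loop(s):
  loop 1: 8 segments, perimeter = 6.3000
Total perimeter = 6.300


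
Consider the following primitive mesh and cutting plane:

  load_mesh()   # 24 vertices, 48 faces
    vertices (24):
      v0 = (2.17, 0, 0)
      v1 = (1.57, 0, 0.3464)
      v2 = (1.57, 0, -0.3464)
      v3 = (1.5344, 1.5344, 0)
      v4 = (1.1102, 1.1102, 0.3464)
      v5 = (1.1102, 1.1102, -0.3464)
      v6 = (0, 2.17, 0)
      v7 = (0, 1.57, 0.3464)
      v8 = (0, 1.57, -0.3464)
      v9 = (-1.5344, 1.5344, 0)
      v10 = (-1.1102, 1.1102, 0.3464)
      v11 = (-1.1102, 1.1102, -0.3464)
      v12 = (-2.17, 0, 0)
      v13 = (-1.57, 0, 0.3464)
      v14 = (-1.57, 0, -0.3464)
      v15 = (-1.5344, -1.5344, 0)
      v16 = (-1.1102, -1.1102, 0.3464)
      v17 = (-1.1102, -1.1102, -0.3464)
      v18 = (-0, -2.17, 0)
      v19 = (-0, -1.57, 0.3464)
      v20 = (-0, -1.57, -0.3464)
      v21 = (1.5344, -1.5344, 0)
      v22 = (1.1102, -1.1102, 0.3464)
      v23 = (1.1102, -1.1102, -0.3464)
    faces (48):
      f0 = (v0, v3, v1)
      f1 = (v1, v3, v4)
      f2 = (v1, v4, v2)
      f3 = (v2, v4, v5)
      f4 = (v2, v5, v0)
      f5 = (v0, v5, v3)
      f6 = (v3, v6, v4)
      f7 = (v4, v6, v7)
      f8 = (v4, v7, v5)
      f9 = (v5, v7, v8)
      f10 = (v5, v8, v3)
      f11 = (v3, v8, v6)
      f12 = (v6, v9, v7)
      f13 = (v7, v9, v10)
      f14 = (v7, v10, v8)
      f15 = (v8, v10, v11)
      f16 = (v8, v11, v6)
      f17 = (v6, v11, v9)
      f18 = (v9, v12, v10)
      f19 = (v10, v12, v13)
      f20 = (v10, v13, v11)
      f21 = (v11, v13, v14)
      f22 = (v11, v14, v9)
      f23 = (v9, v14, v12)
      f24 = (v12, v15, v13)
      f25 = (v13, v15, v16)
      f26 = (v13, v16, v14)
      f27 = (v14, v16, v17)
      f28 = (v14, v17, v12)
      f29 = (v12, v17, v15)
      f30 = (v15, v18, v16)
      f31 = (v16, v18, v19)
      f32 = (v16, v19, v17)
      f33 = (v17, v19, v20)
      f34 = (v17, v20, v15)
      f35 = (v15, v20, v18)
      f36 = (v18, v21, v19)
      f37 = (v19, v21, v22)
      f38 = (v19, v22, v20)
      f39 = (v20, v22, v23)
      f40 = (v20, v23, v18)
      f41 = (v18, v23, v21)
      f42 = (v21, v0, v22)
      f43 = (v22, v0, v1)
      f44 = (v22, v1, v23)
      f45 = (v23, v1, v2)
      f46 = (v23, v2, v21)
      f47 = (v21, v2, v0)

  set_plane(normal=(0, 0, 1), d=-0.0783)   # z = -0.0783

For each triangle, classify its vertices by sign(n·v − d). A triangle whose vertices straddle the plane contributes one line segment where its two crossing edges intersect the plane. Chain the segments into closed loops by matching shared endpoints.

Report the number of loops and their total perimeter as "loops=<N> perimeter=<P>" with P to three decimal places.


loops=2 perimeter=22.070

Straddling triangles (32 of 48):
  (v1,v4,v2) [++-] → (1.39207, 0.429626, -0.0783)–(1.57, 0, -0.0783)  len=0.4650
  (v2,v4,v5) [-+-] → (1.39207, 0.429626, -0.0783)–(1.1102, 1.1102, -0.0783)  len=0.7366
  (v2,v5,v0) [--+] → (1.93044, 0.250949, -0.0783)–(2.03438, 0, -0.0783)  len=0.2716
  (v0,v5,v3) [+-+] → (1.93044, 0.250949, -0.0783)–(1.43851, 1.43851, -0.0783)  len=1.2854
  (v4,v7,v5) [++-] → (0.680574, 1.28813, -0.0783)–(1.1102, 1.1102, -0.0783)  len=0.4650
  (v5,v7,v8) [-+-] → (0.680574, 1.28813, -0.0783)–(0, 1.57, -0.0783)  len=0.7366
  (v5,v8,v3) [--+] → (1.18757, 1.54245, -0.0783)–(1.43851, 1.43851, -0.0783)  len=0.2716
  (v3,v8,v6) [+-+] → (1.18757, 1.54245, -0.0783)–(0, 2.03438, -0.0783)  len=1.2854
  (v7,v10,v8) [++-] → (-0.429626, 1.39207, -0.0783)–(0, 1.57, -0.0783)  len=0.4650
  (v8,v10,v11) [-+-] → (-0.429626, 1.39207, -0.0783)–(-1.1102, 1.1102, -0.0783)  len=0.7366
  (v8,v11,v6) [--+] → (-0.250949, 1.93044, -0.0783)–(0, 2.03438, -0.0783)  len=0.2716
  (v6,v11,v9) [+-+] → (-0.250949, 1.93044, -0.0783)–(-1.43851, 1.43851, -0.0783)  len=1.2854
  (v10,v13,v11) [++-] → (-1.28813, 0.680574, -0.0783)–(-1.1102, 1.1102, -0.0783)  len=0.4650
  (v11,v13,v14) [-+-] → (-1.28813, 0.680574, -0.0783)–(-1.57, 0, -0.0783)  len=0.7366
  (v11,v14,v9) [--+] → (-1.54245, 1.18757, -0.0783)–(-1.43851, 1.43851, -0.0783)  len=0.2716
  (v9,v14,v12) [+-+] → (-1.54245, 1.18757, -0.0783)–(-2.03438, 0, -0.0783)  len=1.2854
  (v13,v16,v14) [++-] → (-1.39207, -0.429626, -0.0783)–(-1.57, 0, -0.0783)  len=0.4650
  (v14,v16,v17) [-+-] → (-1.39207, -0.429626, -0.0783)–(-1.1102, -1.1102, -0.0783)  len=0.7366
  (v14,v17,v12) [--+] → (-1.93044, -0.250949, -0.0783)–(-2.03438, 0, -0.0783)  len=0.2716
  (v12,v17,v15) [+-+] → (-1.93044, -0.250949, -0.0783)–(-1.43851, -1.43851, -0.0783)  len=1.2854
  (v16,v19,v17) [++-] → (-0.680574, -1.28813, -0.0783)–(-1.1102, -1.1102, -0.0783)  len=0.4650
  (v17,v19,v20) [-+-] → (-0.680574, -1.28813, -0.0783)–(0, -1.57, -0.0783)  len=0.7366
  (v17,v20,v15) [--+] → (-1.18757, -1.54245, -0.0783)–(-1.43851, -1.43851, -0.0783)  len=0.2716
  (v15,v20,v18) [+-+] → (-1.18757, -1.54245, -0.0783)–(0, -2.03438, -0.0783)  len=1.2854
  (v19,v22,v20) [++-] → (0.429626, -1.39207, -0.0783)–(0, -1.57, -0.0783)  len=0.4650
  (v20,v22,v23) [-+-] → (0.429626, -1.39207, -0.0783)–(1.1102, -1.1102, -0.0783)  len=0.7366
  (v20,v23,v18) [--+] → (0.250949, -1.93044, -0.0783)–(0, -2.03438, -0.0783)  len=0.2716
  (v18,v23,v21) [+-+] → (0.250949, -1.93044, -0.0783)–(1.43851, -1.43851, -0.0783)  len=1.2854
  (v22,v1,v23) [++-] → (1.28813, -0.680574, -0.0783)–(1.1102, -1.1102, -0.0783)  len=0.4650
  (v23,v1,v2) [-+-] → (1.28813, -0.680574, -0.0783)–(1.57, 0, -0.0783)  len=0.7366
  (v23,v2,v21) [--+] → (1.54245, -1.18757, -0.0783)–(1.43851, -1.43851, -0.0783)  len=0.2716
  (v21,v2,v0) [+-+] → (1.54245, -1.18757, -0.0783)–(2.03438, 0, -0.0783)  len=1.2854

Chained into 2 loop(s):
  loop 1: 16 segments, perimeter = 9.6132
  loop 2: 16 segments, perimeter = 12.4563
Total perimeter = 22.070


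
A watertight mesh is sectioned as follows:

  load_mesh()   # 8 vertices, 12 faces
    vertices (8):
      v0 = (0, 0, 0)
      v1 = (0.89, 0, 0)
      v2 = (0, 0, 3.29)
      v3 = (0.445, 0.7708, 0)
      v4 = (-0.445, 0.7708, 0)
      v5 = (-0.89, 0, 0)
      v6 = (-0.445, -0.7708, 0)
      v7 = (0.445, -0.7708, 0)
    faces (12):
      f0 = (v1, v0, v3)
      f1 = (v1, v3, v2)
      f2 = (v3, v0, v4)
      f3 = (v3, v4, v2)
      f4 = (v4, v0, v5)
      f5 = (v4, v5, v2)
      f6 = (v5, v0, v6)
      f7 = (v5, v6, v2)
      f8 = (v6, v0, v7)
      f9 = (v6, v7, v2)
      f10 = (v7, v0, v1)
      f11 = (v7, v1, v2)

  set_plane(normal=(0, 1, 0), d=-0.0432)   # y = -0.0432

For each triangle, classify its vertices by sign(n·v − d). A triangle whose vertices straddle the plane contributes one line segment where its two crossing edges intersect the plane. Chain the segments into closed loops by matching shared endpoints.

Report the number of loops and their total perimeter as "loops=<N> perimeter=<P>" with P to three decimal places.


Straddling triangles (6 of 12):
  (v5,v0,v6) [++-] → (-0.0249403, -0.0432, 0)–(-0.86506, -0.0432, 0)  len=0.8401
  (v5,v6,v2) [+-+] → (-0.86506, -0.0432, 0)–(-0.0249403, -0.0432, 3.10561)  len=3.2172
  (v6,v0,v7) [-+-] → (-0.0249403, -0.0432, 0)–(0.0249403, -0.0432, 0)  len=0.0499
  (v6,v7,v2) [--+] → (0.0249403, -0.0432, 3.10561)–(-0.0249403, -0.0432, 3.10561)  len=0.0499
  (v7,v0,v1) [-++] → (0.0249403, -0.0432, 0)–(0.86506, -0.0432, 0)  len=0.8401
  (v7,v1,v2) [-++] → (0.86506, -0.0432, 0)–(0.0249403, -0.0432, 3.10561)  len=3.2172

Chained into 1 loop(s):
  loop 1: 6 segments, perimeter = 8.2145
Total perimeter = 8.214

loops=1 perimeter=8.214


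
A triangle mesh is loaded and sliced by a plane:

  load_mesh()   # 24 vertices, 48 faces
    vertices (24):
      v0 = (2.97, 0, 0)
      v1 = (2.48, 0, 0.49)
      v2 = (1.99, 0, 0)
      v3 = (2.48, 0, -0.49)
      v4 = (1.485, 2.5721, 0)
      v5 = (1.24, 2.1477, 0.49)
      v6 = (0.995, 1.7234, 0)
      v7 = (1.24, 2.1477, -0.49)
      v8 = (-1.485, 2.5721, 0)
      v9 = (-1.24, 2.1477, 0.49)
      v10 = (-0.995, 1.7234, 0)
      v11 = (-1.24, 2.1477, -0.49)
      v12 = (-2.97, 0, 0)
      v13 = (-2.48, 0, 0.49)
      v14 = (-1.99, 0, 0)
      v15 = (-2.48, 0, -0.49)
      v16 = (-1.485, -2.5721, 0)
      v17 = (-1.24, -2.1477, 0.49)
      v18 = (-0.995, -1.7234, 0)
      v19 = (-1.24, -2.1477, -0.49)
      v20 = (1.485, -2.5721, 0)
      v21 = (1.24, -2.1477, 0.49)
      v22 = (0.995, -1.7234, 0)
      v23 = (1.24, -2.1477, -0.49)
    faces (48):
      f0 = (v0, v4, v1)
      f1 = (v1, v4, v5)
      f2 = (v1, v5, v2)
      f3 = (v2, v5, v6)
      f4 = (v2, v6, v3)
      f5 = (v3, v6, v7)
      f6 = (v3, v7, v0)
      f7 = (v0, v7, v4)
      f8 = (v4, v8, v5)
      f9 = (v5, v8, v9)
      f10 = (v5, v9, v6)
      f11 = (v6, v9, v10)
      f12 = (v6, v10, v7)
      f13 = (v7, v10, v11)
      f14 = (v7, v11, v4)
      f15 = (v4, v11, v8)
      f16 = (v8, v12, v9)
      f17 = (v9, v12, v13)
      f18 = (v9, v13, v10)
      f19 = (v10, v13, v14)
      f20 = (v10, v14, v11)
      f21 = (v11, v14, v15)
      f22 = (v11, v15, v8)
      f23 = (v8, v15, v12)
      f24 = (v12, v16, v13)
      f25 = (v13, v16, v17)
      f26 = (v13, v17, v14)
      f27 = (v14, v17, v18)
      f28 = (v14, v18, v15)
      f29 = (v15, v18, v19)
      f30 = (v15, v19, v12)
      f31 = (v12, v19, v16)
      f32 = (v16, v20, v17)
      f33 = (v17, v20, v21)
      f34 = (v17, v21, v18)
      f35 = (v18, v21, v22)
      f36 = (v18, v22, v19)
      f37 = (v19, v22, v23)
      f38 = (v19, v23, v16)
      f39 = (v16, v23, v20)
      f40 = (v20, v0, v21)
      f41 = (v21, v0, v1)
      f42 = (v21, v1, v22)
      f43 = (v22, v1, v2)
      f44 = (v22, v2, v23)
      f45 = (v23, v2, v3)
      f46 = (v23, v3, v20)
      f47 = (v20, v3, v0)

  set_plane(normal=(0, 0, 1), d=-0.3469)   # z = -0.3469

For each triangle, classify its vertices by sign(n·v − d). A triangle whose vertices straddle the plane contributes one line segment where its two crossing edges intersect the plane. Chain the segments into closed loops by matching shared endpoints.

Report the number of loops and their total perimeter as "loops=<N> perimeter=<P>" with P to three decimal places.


loops=2 perimeter=29.760

Straddling triangles (24 of 48):
  (v2,v6,v3) [++-] → (2.04632, 0.503303, -0.3469)–(2.3369, 0, -0.3469)  len=0.5812
  (v3,v6,v7) [-+-] → (2.04632, 0.503303, -0.3469)–(1.16845, 2.02379, -0.3469)  len=1.7557
  (v3,v7,v0) [--+] → (1.74523, 1.52048, -0.3469)–(2.6231, 0, -0.3469)  len=1.7557
  (v0,v7,v4) [+-+] → (1.74523, 1.52048, -0.3469)–(1.31155, 2.27164, -0.3469)  len=0.8674
  (v6,v10,v7) [++-] → (0.587289, 2.02379, -0.3469)–(1.16845, 2.02379, -0.3469)  len=0.5812
  (v7,v10,v11) [-+-] → (0.587289, 2.02379, -0.3469)–(-1.16845, 2.02379, -0.3469)  len=1.7557
  (v7,v11,v4) [--+] → (-0.444189, 2.27164, -0.3469)–(1.31155, 2.27164, -0.3469)  len=1.7557
  (v4,v11,v8) [+-+] → (-0.444189, 2.27164, -0.3469)–(-1.31155, 2.27164, -0.3469)  len=0.8674
  (v10,v14,v11) [++-] → (-1.45903, 1.52048, -0.3469)–(-1.16845, 2.02379, -0.3469)  len=0.5812
  (v11,v14,v15) [-+-] → (-1.45903, 1.52048, -0.3469)–(-2.3369, 0, -0.3469)  len=1.7557
  (v11,v15,v8) [--+] → (-2.18942, 0.751158, -0.3469)–(-1.31155, 2.27164, -0.3469)  len=1.7557
  (v8,v15,v12) [+-+] → (-2.18942, 0.751158, -0.3469)–(-2.6231, 0, -0.3469)  len=0.8674
  (v14,v18,v15) [++-] → (-2.04632, -0.503303, -0.3469)–(-2.3369, 0, -0.3469)  len=0.5812
  (v15,v18,v19) [-+-] → (-2.04632, -0.503303, -0.3469)–(-1.16845, -2.02379, -0.3469)  len=1.7557
  (v15,v19,v12) [--+] → (-1.74523, -1.52048, -0.3469)–(-2.6231, 0, -0.3469)  len=1.7557
  (v12,v19,v16) [+-+] → (-1.74523, -1.52048, -0.3469)–(-1.31155, -2.27164, -0.3469)  len=0.8674
  (v18,v22,v19) [++-] → (-0.587289, -2.02379, -0.3469)–(-1.16845, -2.02379, -0.3469)  len=0.5812
  (v19,v22,v23) [-+-] → (-0.587289, -2.02379, -0.3469)–(1.16845, -2.02379, -0.3469)  len=1.7557
  (v19,v23,v16) [--+] → (0.444189, -2.27164, -0.3469)–(-1.31155, -2.27164, -0.3469)  len=1.7557
  (v16,v23,v20) [+-+] → (0.444189, -2.27164, -0.3469)–(1.31155, -2.27164, -0.3469)  len=0.8674
  (v22,v2,v23) [++-] → (1.45903, -1.52048, -0.3469)–(1.16845, -2.02379, -0.3469)  len=0.5812
  (v23,v2,v3) [-+-] → (1.45903, -1.52048, -0.3469)–(2.3369, 0, -0.3469)  len=1.7557
  (v23,v3,v20) [--+] → (2.18942, -0.751158, -0.3469)–(1.31155, -2.27164, -0.3469)  len=1.7557
  (v20,v3,v0) [+-+] → (2.18942, -0.751158, -0.3469)–(2.6231, 0, -0.3469)  len=0.8674

Chained into 2 loop(s):
  loop 1: 12 segments, perimeter = 14.0213
  loop 2: 12 segments, perimeter = 15.7385
Total perimeter = 29.760


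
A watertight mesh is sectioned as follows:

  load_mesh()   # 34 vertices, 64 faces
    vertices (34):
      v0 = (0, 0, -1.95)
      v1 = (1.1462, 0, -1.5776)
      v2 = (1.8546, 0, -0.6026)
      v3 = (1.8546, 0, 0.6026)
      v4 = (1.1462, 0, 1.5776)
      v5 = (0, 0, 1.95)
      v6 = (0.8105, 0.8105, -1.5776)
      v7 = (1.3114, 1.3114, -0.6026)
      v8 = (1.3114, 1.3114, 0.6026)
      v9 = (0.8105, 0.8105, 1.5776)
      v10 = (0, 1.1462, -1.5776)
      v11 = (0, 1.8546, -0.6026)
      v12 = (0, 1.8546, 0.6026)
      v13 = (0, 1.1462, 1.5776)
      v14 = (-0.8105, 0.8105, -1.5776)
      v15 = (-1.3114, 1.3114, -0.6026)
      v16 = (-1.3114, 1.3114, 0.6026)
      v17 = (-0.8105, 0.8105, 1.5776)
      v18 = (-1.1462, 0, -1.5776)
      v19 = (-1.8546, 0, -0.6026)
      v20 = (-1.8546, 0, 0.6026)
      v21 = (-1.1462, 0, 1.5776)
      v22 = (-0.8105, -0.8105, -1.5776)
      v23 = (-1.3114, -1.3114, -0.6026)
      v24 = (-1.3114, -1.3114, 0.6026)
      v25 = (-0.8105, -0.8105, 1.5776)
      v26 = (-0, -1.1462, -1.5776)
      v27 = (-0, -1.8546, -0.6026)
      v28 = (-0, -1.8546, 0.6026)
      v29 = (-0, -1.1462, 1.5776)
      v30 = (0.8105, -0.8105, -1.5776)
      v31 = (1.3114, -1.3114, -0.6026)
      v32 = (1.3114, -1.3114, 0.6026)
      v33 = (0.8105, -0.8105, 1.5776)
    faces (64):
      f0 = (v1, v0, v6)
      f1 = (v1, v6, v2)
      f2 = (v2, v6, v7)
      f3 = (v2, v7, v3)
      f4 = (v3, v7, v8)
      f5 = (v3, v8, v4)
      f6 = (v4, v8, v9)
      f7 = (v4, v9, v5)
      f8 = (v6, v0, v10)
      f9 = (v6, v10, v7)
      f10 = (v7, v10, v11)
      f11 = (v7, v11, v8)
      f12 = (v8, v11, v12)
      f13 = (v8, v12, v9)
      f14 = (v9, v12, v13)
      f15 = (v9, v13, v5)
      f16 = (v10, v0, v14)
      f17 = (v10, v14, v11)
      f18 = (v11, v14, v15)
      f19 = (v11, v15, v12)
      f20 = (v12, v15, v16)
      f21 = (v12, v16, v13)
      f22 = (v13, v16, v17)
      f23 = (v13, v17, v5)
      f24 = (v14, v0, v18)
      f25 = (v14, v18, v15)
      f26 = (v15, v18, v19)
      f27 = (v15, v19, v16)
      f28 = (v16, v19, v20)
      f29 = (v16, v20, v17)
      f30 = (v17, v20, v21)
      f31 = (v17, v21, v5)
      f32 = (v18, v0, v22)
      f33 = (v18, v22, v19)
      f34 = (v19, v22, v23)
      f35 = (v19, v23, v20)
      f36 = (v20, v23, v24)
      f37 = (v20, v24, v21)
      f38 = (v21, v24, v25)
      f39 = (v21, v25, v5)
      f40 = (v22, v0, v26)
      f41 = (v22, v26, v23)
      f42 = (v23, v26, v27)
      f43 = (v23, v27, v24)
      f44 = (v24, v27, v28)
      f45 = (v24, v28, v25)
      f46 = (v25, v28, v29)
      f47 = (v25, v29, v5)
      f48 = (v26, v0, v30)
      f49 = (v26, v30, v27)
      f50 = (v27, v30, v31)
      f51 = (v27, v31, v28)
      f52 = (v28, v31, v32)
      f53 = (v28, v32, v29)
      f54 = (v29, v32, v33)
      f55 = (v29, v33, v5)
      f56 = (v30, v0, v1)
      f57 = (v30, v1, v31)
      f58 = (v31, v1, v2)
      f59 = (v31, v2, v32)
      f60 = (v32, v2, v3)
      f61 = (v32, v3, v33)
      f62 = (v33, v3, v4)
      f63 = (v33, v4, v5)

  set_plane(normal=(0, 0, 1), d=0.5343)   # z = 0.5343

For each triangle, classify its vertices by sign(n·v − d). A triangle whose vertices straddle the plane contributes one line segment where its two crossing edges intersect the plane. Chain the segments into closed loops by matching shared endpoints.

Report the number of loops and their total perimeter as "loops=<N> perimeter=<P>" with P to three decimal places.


Straddling triangles (16 of 64):
  (v2,v7,v3) [--+] → (1.82382, 0.0743185, 0.5343)–(1.8546, 0, 0.5343)  len=0.0804
  (v3,v7,v8) [+-+] → (1.82382, 0.0743185, 0.5343)–(1.3114, 1.3114, 0.5343)  len=1.3390
  (v7,v11,v8) [--+] → (1.23708, 1.34218, 0.5343)–(1.3114, 1.3114, 0.5343)  len=0.0804
  (v8,v11,v12) [+-+] → (1.23708, 1.34218, 0.5343)–(0, 1.8546, 0.5343)  len=1.3390
  (v11,v15,v12) [--+] → (-0.0743185, 1.82382, 0.5343)–(0, 1.8546, 0.5343)  len=0.0804
  (v12,v15,v16) [+-+] → (-0.0743185, 1.82382, 0.5343)–(-1.3114, 1.3114, 0.5343)  len=1.3390
  (v15,v19,v16) [--+] → (-1.34218, 1.23708, 0.5343)–(-1.3114, 1.3114, 0.5343)  len=0.0804
  (v16,v19,v20) [+-+] → (-1.34218, 1.23708, 0.5343)–(-1.8546, 0, 0.5343)  len=1.3390
  (v19,v23,v20) [--+] → (-1.82382, -0.0743185, 0.5343)–(-1.8546, 0, 0.5343)  len=0.0804
  (v20,v23,v24) [+-+] → (-1.82382, -0.0743185, 0.5343)–(-1.3114, -1.3114, 0.5343)  len=1.3390
  (v23,v27,v24) [--+] → (-1.23708, -1.34218, 0.5343)–(-1.3114, -1.3114, 0.5343)  len=0.0804
  (v24,v27,v28) [+-+] → (-1.23708, -1.34218, 0.5343)–(0, -1.8546, 0.5343)  len=1.3390
  (v27,v31,v28) [--+] → (0.0743185, -1.82382, 0.5343)–(0, -1.8546, 0.5343)  len=0.0804
  (v28,v31,v32) [+-+] → (0.0743185, -1.82382, 0.5343)–(1.3114, -1.3114, 0.5343)  len=1.3390
  (v31,v2,v32) [--+] → (1.34218, -1.23708, 0.5343)–(1.3114, -1.3114, 0.5343)  len=0.0804
  (v32,v2,v3) [+-+] → (1.34218, -1.23708, 0.5343)–(1.8546, 0, 0.5343)  len=1.3390

Chained into 1 loop(s):
  loop 1: 16 segments, perimeter = 11.3556
Total perimeter = 11.356

loops=1 perimeter=11.356
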